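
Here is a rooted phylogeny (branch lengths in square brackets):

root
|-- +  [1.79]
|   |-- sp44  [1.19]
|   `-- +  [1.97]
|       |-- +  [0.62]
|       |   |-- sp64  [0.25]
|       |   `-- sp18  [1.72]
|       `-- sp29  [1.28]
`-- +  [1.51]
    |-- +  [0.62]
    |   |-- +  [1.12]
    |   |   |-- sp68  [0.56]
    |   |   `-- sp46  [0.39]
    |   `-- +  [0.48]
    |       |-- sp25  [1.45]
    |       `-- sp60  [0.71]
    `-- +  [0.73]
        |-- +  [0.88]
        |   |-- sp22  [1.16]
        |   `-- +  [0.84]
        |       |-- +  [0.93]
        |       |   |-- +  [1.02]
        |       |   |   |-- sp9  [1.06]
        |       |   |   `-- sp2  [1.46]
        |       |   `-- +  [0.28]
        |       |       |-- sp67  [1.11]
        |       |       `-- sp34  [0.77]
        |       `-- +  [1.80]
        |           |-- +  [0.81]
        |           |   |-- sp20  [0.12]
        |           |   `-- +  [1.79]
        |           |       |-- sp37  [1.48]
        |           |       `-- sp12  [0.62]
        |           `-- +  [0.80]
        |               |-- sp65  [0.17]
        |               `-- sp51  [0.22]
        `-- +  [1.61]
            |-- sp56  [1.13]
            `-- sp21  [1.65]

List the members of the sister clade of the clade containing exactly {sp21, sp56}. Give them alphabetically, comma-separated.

sp12, sp2, sp20, sp22, sp34, sp37, sp51, sp65, sp67, sp9

The clade containing exactly {sp21, sp56} attaches to the tree at the node subtending ((sp22,(((sp9,sp2),(sp67,sp34)),((sp20,(sp37,sp12)),(sp65,sp51)))),(sp56,sp21)).
The other lineage descending from that same node — the sister group — is (sp22,(((sp9,sp2),(sp67,sp34)),((sp20,(sp37,sp12)),(sp65,sp51)))); its 10 tips in alphabetical order are the answer.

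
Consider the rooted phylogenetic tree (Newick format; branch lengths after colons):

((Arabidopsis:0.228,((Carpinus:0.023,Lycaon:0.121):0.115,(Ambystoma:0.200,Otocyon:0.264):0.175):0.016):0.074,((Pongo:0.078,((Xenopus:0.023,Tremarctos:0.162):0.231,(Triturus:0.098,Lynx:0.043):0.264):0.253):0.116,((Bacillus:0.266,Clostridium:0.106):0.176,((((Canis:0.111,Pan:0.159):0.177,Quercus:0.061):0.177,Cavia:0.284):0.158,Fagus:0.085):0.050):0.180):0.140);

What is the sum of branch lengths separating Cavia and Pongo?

0.866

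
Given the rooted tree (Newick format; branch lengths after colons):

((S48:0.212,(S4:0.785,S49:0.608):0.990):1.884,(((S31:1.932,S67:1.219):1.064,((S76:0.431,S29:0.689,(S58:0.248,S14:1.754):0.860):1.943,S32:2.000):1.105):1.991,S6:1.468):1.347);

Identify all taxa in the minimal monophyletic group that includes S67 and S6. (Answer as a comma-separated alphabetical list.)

Tracing S67: it sits inside (S31,S67).
Tracing S6: it sits inside (((S31,S67),((S76,S29,(S58,S14)),S32)),S6).
The smallest clade enclosing both is (((S31,S67),((S76,S29,(S58,S14)),S32)),S6); the answer is its 8 terminal taxa in alphabetical order.

S14, S29, S31, S32, S58, S6, S67, S76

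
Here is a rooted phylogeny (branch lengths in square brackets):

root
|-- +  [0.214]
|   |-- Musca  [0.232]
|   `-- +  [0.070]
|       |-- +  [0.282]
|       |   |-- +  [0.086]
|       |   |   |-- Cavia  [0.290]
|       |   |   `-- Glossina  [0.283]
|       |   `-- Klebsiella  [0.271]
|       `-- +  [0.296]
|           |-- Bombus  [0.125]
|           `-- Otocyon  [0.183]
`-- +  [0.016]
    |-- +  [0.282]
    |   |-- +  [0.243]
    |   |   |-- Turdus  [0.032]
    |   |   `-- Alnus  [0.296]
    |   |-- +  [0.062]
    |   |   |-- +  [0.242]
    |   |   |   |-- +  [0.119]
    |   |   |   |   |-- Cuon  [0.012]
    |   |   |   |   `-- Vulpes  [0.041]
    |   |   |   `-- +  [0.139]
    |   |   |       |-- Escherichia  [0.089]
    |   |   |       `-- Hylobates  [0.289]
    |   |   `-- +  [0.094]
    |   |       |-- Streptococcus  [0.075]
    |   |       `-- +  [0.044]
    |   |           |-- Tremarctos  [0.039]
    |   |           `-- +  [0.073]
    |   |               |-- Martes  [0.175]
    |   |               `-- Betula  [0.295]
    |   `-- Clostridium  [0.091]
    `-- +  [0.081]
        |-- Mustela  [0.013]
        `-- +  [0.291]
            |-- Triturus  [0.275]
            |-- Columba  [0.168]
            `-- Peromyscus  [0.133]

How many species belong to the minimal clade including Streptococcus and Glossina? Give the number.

The MRCA of Streptococcus and Glossina is the root, so the clade is the entire tree.
That clade contains 21 terminal taxa: Alnus, Betula, Bombus, Cavia, Clostridium, Columba, Cuon, Escherichia, Glossina, Hylobates, Klebsiella, Martes, Musca, Mustela, Otocyon, Peromyscus, Streptococcus, Tremarctos, Triturus, Turdus, Vulpes.

21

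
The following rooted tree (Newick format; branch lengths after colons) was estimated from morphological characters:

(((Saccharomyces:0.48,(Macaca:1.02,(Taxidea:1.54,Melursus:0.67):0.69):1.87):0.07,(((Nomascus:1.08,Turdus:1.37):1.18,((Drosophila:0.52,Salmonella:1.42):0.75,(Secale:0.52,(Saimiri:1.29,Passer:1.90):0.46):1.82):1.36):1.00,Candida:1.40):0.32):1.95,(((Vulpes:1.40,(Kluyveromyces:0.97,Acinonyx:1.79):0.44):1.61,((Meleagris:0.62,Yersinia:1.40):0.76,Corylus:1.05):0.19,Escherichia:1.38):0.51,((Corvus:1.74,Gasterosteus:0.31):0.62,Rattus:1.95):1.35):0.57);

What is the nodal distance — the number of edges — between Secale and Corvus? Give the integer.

10

The MRCA of Secale and Corvus is the root of the tree.
From Secale up to that node: 6 branches. From Corvus up to the same node: 4 branches. Total: 6 + 4 = 10.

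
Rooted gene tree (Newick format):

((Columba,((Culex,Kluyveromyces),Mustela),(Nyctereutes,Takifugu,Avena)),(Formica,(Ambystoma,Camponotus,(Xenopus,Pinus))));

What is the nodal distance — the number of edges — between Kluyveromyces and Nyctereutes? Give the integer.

5

The MRCA of Kluyveromyces and Nyctereutes is the node subtending (Columba,((Culex,Kluyveromyces),Mustela),(Nyctereutes,Takifugu,Avena)).
From Kluyveromyces up to that node: 3 branches. From Nyctereutes up to the same node: 2 branches. Total: 3 + 2 = 5.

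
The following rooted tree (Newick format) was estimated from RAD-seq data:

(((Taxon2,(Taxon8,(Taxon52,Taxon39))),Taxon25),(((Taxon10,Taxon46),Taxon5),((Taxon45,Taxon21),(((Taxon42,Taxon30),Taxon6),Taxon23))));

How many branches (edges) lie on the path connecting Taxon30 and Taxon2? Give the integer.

9

The MRCA of Taxon30 and Taxon2 is the root of the tree.
From Taxon30 up to that node: 6 branches. From Taxon2 up to the same node: 3 branches. Total: 6 + 3 = 9.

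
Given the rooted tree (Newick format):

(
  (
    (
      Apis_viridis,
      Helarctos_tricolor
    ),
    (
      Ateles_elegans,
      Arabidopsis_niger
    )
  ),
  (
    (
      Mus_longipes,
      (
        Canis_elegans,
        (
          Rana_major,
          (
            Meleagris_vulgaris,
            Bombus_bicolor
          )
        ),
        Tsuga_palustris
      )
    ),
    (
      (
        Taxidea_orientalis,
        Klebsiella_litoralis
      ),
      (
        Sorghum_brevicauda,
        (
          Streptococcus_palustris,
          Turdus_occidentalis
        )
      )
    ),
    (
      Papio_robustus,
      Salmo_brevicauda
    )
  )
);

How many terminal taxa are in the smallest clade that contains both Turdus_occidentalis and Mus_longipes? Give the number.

13

The MRCA of Turdus_occidentalis and Mus_longipes is the node subtending ((Mus_longipes,(Canis_elegans,(Rana_major,(Meleagris_vulgaris,Bombus_bicolor)),Tsuga_palustris)),((Taxidea_orientalis,Klebsiella_litoralis),(Sorghum_brevicauda,(Streptococcus_palustris,Turdus_occidentalis))),(Papio_robustus,Salmo_brevicauda)).
That clade contains 13 terminal taxa: Bombus_bicolor, Canis_elegans, Klebsiella_litoralis, Meleagris_vulgaris, Mus_longipes, Papio_robustus, Rana_major, Salmo_brevicauda, Sorghum_brevicauda, Streptococcus_palustris, Taxidea_orientalis, Tsuga_palustris, Turdus_occidentalis.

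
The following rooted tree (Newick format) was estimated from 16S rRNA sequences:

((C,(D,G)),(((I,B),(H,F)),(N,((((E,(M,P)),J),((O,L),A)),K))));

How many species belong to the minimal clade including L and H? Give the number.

13

The MRCA of L and H is the node subtending (((I,B),(H,F)),(N,((((E,(M,P)),J),((O,L),A)),K))).
That clade contains 13 terminal taxa: A, B, E, F, H, I, J, K, L, M, N, O, P.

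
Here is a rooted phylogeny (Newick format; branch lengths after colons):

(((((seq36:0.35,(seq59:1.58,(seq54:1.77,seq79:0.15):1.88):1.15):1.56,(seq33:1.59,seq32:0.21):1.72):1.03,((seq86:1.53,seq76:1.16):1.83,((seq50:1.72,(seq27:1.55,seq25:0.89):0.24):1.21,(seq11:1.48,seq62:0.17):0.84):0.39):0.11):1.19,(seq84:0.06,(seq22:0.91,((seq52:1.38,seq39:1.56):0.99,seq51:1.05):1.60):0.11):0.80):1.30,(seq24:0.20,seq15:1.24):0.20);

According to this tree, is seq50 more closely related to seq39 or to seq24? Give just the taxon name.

The MRCA of seq50 and seq39 subtends ((((seq36,(seq59,(seq54,seq79))),(seq33,seq32)),((seq86,seq76),((seq50,(seq27,seq25)),(seq11,seq62)))),(seq84,(seq22,((seq52,seq39),seq51)))) (18 taxa).
The MRCA of seq50 and seq24 is the root, subtending the entire tree (20 taxa).
The first is nested inside the second, so seq50 shares a more recent common ancestor with seq39.

seq39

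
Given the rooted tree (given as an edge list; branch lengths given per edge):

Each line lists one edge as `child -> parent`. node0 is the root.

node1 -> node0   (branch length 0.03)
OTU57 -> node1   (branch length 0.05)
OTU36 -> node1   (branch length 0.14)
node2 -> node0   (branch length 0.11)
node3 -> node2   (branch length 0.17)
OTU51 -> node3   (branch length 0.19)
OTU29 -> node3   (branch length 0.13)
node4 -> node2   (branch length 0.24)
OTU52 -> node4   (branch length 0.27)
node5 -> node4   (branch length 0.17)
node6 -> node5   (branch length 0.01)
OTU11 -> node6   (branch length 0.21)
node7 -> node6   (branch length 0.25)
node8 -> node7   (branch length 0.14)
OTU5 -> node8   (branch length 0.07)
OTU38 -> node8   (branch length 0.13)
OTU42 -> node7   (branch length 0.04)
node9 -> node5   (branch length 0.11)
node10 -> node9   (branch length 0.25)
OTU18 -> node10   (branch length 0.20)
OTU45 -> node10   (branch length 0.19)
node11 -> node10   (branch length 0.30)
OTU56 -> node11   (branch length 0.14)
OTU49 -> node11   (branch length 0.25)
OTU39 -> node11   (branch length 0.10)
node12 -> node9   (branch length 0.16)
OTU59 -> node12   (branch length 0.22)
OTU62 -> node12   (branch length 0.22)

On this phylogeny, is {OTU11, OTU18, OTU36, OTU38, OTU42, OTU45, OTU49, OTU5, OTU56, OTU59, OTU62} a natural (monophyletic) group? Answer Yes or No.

No

The MRCA of the listed taxa is the root, so the smallest clade containing them is the whole tree.
That clade also contains OTU29, OTU39, OTU51, OTU52, OTU57, which are not in the proposed group, so the group is not monophyletic.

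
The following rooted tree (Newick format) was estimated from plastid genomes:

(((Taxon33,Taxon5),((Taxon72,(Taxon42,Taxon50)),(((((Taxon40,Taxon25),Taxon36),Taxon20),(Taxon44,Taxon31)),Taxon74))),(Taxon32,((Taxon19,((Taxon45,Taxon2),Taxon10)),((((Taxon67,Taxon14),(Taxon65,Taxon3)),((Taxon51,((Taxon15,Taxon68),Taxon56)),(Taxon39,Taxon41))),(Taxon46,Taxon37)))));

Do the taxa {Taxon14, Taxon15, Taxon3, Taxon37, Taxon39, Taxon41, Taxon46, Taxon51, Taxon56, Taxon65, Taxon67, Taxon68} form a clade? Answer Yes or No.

Yes

The most recent common ancestor of these taxa subtends ((((Taxon67,Taxon14),(Taxon65,Taxon3)),((Taxon51,((Taxon15,Taxon68),Taxon56)),(Taxon39,Taxon41))),(Taxon46,Taxon37)).
That clade has exactly 12 tips — every listed taxon and nothing else — so the group is monophyletic.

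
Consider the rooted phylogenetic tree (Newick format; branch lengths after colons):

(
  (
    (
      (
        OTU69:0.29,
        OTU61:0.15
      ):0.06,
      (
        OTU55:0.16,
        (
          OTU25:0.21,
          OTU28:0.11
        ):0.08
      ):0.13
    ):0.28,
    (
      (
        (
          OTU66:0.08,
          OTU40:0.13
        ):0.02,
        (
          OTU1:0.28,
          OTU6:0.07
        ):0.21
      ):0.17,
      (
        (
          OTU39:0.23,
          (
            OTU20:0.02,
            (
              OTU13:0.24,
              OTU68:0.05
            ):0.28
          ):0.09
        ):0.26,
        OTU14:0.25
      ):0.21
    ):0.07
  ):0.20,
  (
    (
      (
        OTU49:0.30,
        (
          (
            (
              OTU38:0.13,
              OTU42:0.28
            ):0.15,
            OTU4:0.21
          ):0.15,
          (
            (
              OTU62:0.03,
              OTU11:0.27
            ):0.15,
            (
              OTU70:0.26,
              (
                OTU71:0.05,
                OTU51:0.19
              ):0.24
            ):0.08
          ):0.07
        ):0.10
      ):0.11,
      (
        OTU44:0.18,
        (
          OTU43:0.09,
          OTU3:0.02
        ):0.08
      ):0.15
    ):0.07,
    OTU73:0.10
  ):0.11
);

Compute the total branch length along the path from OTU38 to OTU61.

1.51

The path runs OTU38 → … → MRCA → … → OTU61; the MRCA is the root of the tree.
Branch lengths along that path: 0.13 + 0.15 + 0.15 + 0.10 + 0.11 + 0.07 + 0.11 + 0.20 + 0.28 + 0.06 + 0.15 = 1.51.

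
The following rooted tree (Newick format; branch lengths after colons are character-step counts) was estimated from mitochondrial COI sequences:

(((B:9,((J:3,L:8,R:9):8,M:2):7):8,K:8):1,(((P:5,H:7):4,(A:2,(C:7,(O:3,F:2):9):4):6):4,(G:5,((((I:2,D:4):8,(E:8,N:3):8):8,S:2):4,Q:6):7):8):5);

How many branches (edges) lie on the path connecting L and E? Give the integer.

12

The MRCA of L and E is the root of the tree.
From L up to that node: 5 branches. From E up to the same node: 7 branches. Total: 5 + 7 = 12.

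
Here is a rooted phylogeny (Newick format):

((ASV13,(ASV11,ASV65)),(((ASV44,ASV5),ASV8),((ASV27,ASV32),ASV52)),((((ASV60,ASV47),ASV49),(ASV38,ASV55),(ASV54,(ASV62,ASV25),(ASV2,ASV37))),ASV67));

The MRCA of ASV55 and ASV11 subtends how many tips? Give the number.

20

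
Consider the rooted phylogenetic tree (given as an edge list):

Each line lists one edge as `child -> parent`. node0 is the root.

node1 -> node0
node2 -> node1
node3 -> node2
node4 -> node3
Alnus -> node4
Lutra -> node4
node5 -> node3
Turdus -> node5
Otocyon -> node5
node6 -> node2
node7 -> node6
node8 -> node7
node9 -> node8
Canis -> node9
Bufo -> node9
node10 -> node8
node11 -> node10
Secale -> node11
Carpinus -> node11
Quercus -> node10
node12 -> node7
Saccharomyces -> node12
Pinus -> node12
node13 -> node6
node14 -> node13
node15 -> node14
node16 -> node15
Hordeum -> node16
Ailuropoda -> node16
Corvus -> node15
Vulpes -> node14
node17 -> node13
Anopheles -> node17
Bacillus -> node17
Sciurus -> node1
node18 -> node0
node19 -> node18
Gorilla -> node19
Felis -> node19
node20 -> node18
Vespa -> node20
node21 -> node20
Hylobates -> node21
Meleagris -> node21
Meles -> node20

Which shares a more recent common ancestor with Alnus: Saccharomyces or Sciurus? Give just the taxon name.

The MRCA of Alnus and Saccharomyces subtends (((Alnus,Lutra),(Turdus,Otocyon)),((((Canis,Bufo),((Secale,Carpinus),Quercus)),(Saccharomyces,Pinus)),((((Hordeum,Ailuropoda),Corvus),Vulpes),(Anopheles,Bacillus)))) (17 taxa).
The MRCA of Alnus and Sciurus subtends ((((Alnus,Lutra),(Turdus,Otocyon)),((((Canis,Bufo),((Secale,Carpinus),Quercus)),(Saccharomyces,Pinus)),((((Hordeum,Ailuropoda),Corvus),Vulpes),(Anopheles,Bacillus)))),Sciurus) (18 taxa).
The first is nested inside the second, so Alnus shares a more recent common ancestor with Saccharomyces.

Saccharomyces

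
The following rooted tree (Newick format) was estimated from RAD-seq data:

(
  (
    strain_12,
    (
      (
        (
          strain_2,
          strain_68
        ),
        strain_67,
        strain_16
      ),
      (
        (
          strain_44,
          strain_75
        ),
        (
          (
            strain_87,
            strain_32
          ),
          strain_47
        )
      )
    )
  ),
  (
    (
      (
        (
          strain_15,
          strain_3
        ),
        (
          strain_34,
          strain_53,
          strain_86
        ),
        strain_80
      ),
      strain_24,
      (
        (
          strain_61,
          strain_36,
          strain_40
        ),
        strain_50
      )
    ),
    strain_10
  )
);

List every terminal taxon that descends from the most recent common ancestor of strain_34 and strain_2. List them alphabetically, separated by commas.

Tracing strain_34: it sits inside (strain_34,strain_53,strain_86).
Tracing strain_2: it sits inside (strain_2,strain_68).
The smallest clade enclosing both is the whole tree (their MRCA is the root), so the answer is all 22 tips in alphabetical order.

strain_10, strain_12, strain_15, strain_16, strain_2, strain_24, strain_3, strain_32, strain_34, strain_36, strain_40, strain_44, strain_47, strain_50, strain_53, strain_61, strain_67, strain_68, strain_75, strain_80, strain_86, strain_87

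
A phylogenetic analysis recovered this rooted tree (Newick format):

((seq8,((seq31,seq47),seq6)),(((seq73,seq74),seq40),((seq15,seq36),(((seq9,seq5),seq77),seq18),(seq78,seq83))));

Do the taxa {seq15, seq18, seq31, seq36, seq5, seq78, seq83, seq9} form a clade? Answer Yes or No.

No

The MRCA of the listed taxa is the root, so the smallest clade containing them is the whole tree.
That clade also contains seq40, seq47, seq6, seq73, seq74, seq77, seq8, which are not in the proposed group, so the group is not monophyletic.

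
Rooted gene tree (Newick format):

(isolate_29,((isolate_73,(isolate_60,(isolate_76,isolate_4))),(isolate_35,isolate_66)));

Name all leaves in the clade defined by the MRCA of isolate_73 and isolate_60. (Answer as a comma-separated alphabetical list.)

Tracing isolate_73: it sits inside (isolate_73,(isolate_60,(isolate_76,isolate_4))).
Tracing isolate_60: it sits inside (isolate_60,(isolate_76,isolate_4)).
The smallest clade enclosing both is (isolate_73,(isolate_60,(isolate_76,isolate_4))); the answer is its 4 terminal taxa in alphabetical order.

isolate_4, isolate_60, isolate_73, isolate_76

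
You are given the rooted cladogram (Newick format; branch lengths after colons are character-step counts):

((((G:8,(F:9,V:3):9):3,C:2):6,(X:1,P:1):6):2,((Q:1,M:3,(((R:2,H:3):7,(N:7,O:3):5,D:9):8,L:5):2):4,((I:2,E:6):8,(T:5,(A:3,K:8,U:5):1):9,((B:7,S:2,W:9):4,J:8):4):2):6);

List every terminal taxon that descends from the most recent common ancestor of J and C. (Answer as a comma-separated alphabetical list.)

Tracing J: it sits inside ((B,S,W),J).
Tracing C: it sits inside ((G,(F,V)),C).
The smallest clade enclosing both is the whole tree (their MRCA is the root), so the answer is all 24 tips in alphabetical order.

A, B, C, D, E, F, G, H, I, J, K, L, M, N, O, P, Q, R, S, T, U, V, W, X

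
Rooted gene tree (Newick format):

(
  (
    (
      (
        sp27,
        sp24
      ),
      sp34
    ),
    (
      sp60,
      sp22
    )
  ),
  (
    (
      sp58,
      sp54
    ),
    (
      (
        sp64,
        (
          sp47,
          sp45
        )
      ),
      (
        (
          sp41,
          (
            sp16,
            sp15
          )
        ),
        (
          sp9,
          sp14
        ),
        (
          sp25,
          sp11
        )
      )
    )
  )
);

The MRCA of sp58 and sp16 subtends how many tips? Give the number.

12

The MRCA of sp58 and sp16 is the node subtending ((sp58,sp54),((sp64,(sp47,sp45)),((sp41,(sp16,sp15)),(sp9,sp14),(sp25,sp11)))).
That clade contains 12 terminal taxa: sp11, sp14, sp15, sp16, sp25, sp41, sp45, sp47, sp54, sp58, sp64, sp9.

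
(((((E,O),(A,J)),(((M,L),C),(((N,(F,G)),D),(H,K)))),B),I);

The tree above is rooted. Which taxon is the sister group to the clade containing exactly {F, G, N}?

D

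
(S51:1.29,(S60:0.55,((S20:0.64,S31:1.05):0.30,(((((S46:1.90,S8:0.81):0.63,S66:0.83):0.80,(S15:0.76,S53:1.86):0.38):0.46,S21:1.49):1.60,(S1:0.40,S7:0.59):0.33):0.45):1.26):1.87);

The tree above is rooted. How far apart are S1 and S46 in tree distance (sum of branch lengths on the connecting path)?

6.12

The path runs S1 → … → MRCA → … → S46; the MRCA is the node subtending (((((S46,S8),S66),(S15,S53)),S21),(S1,S7)).
Branch lengths along that path: 0.40 + 0.33 + 1.60 + 0.46 + 0.80 + 0.63 + 1.90 = 6.12.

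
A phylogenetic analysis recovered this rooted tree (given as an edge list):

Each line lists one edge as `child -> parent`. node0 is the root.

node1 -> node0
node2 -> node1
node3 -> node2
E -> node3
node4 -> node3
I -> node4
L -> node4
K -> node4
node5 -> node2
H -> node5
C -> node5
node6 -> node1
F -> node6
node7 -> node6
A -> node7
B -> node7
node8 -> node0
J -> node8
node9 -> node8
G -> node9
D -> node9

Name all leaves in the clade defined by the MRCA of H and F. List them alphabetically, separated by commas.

A, B, C, E, F, H, I, K, L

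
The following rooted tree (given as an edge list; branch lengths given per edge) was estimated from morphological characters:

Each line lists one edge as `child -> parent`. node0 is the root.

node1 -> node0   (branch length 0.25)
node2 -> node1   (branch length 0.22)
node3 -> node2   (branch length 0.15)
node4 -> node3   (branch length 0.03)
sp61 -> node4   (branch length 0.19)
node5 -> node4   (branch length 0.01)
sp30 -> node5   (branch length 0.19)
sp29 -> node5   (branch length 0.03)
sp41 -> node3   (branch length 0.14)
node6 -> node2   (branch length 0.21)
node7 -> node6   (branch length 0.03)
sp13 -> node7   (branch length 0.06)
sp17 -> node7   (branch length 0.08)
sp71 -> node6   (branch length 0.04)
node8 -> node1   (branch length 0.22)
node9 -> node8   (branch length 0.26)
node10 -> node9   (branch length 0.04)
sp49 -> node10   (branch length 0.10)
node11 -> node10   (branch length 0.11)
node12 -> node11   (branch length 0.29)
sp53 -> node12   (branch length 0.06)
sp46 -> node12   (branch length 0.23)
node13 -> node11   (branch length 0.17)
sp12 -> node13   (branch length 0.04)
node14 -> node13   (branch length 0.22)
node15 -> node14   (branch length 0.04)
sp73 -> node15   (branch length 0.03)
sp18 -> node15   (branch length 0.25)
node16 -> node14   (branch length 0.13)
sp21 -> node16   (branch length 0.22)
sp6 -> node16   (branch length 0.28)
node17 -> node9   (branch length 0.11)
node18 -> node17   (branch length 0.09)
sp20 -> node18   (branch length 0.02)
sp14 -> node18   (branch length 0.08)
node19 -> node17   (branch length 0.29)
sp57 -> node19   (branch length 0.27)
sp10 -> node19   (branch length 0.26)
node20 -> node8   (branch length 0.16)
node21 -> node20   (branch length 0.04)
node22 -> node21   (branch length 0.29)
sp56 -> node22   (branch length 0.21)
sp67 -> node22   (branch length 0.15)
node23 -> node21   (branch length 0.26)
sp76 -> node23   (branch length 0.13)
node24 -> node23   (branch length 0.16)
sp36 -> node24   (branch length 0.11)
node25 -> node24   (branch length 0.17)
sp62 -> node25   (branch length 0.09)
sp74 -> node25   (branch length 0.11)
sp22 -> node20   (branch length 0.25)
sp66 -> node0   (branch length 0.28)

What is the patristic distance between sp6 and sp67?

1.85

The path runs sp6 → … → MRCA → … → sp67; the MRCA is the node subtending (((sp49,((sp53,sp46),(sp12,((sp73,sp18),(sp21,sp6))))),((sp20,sp14),(sp57,sp10))),(((sp56,sp67),(sp76,(sp36,(sp62,sp74)))),sp22)).
Branch lengths along that path: 0.28 + 0.13 + 0.22 + 0.17 + 0.11 + 0.04 + 0.26 + 0.16 + 0.04 + 0.29 + 0.15 = 1.85.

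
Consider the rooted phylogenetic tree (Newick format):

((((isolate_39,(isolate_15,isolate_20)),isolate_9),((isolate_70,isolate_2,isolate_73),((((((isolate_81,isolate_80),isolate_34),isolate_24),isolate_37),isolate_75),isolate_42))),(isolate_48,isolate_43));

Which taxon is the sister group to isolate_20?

isolate_20 attaches to the tree at the node subtending (isolate_15,isolate_20).
The other lineage descending from that same node — the sister group — is the single tip isolate_15.

isolate_15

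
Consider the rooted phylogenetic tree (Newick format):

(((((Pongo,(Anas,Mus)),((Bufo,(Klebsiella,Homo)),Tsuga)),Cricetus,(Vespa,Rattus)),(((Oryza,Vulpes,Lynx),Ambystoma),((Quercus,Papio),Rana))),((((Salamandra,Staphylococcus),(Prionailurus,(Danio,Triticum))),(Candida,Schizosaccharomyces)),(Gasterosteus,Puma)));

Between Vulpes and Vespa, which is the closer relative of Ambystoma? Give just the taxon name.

Vulpes

The MRCA of Ambystoma and Vulpes subtends ((Oryza,Vulpes,Lynx),Ambystoma) (4 taxa).
The MRCA of Ambystoma and Vespa subtends ((((Pongo,(Anas,Mus)),((Bufo,(Klebsiella,Homo)),Tsuga)),Cricetus,(Vespa,Rattus)),(((Oryza,Vulpes,Lynx),Ambystoma),((Quercus,Papio),Rana))) (17 taxa).
The first is nested inside the second, so Ambystoma shares a more recent common ancestor with Vulpes.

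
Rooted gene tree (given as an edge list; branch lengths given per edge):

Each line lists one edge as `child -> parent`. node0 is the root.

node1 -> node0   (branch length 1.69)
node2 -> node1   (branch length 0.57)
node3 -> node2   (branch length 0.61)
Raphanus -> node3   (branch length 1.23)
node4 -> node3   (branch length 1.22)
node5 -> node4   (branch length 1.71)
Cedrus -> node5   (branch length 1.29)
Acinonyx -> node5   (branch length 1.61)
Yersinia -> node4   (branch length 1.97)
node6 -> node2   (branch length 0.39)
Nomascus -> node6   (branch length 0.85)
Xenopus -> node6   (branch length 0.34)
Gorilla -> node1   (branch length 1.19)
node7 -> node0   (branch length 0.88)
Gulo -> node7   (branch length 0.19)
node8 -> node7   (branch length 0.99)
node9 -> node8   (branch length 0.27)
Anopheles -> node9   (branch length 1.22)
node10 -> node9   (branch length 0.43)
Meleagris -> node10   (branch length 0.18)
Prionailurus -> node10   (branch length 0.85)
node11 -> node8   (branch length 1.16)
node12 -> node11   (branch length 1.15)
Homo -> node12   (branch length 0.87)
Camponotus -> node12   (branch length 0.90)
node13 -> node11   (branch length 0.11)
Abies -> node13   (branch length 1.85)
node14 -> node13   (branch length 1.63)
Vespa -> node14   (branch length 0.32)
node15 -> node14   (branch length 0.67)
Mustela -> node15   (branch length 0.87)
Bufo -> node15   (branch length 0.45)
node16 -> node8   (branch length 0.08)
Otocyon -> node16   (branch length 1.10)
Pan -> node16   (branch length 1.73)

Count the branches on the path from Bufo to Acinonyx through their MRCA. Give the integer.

The MRCA of Bufo and Acinonyx is the root of the tree.
From Bufo up to that node: 7 branches. From Acinonyx up to the same node: 6 branches. Total: 7 + 6 = 13.

13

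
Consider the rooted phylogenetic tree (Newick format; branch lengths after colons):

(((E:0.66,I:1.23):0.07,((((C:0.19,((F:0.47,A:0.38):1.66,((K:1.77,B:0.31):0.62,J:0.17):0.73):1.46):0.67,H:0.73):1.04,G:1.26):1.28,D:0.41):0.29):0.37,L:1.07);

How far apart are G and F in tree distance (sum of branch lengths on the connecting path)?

The path runs G → … → MRCA → … → F; the MRCA is the node subtending (((C,((F,A),((K,B),J))),H),G).
Branch lengths along that path: 1.26 + 1.04 + 0.67 + 1.46 + 1.66 + 0.47 = 6.56.

6.56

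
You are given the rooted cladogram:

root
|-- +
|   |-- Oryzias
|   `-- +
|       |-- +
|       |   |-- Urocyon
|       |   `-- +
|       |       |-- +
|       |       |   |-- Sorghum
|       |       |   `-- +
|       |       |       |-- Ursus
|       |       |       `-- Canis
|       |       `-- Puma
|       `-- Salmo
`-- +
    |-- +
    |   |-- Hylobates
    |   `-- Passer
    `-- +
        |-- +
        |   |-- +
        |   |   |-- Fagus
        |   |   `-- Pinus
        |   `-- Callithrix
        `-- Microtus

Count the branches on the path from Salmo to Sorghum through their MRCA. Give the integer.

5

The MRCA of Salmo and Sorghum is the node subtending ((Urocyon,((Sorghum,(Ursus,Canis)),Puma)),Salmo).
From Salmo up to that node: 1 branch. From Sorghum up to the same node: 4 branches. Total: 1 + 4 = 5.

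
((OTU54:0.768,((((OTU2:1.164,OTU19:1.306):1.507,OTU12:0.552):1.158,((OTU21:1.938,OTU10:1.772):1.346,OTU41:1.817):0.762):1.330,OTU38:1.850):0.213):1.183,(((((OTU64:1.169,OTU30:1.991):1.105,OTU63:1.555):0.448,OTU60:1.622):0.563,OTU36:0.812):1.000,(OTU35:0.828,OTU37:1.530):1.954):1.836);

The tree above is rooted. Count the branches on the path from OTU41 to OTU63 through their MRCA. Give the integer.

10

The MRCA of OTU41 and OTU63 is the root of the tree.
From OTU41 up to that node: 5 branches. From OTU63 up to the same node: 5 branches. Total: 5 + 5 = 10.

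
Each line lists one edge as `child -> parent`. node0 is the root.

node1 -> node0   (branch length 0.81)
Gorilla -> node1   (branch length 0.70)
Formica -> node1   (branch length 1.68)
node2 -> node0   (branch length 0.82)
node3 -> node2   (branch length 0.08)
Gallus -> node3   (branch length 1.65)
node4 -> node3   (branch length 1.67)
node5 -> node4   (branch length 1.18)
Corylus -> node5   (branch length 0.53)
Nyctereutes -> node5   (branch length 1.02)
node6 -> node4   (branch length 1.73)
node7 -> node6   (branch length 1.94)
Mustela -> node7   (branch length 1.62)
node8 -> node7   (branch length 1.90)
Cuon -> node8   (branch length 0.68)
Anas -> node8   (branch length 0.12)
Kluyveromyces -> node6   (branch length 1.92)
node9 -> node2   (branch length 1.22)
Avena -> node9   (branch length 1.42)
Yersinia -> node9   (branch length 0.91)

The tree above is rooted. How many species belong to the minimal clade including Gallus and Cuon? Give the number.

The MRCA of Gallus and Cuon is the node subtending (Gallus,((Corylus,Nyctereutes),((Mustela,(Cuon,Anas)),Kluyveromyces))).
That clade contains 7 terminal taxa: Anas, Corylus, Cuon, Gallus, Kluyveromyces, Mustela, Nyctereutes.

7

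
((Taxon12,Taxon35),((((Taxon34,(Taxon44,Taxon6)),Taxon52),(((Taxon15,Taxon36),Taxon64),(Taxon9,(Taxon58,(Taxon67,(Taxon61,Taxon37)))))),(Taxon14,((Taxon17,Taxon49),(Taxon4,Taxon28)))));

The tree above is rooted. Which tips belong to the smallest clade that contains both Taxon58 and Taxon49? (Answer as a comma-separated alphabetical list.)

Tracing Taxon58: it sits inside (Taxon58,(Taxon67,(Taxon61,Taxon37))).
Tracing Taxon49: it sits inside (Taxon17,Taxon49).
The smallest clade enclosing both is ((((Taxon34,(Taxon44,Taxon6)),Taxon52),(((Taxon15,Taxon36),Taxon64),(Taxon9,(Taxon58,(Taxon67,(Taxon61,Taxon37)))))),(Taxon14,((Taxon17,Taxon49),(Taxon4,Taxon28)))); the answer is its 17 terminal taxa in alphabetical order.

Taxon14, Taxon15, Taxon17, Taxon28, Taxon34, Taxon36, Taxon37, Taxon4, Taxon44, Taxon49, Taxon52, Taxon58, Taxon6, Taxon61, Taxon64, Taxon67, Taxon9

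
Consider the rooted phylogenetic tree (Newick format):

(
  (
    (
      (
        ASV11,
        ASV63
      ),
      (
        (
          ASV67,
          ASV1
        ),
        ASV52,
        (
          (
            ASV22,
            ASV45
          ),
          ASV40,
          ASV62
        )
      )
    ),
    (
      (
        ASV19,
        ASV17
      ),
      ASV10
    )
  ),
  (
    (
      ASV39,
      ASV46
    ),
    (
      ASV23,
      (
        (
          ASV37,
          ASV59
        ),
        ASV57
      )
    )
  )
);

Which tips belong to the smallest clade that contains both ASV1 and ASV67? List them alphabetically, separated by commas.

ASV1, ASV67

Tracing ASV1: it sits inside (ASV67,ASV1).
Tracing ASV67: it sits inside (ASV67,ASV1).
The smallest clade enclosing both is (ASV67,ASV1); the answer is its 2 terminal taxa in alphabetical order.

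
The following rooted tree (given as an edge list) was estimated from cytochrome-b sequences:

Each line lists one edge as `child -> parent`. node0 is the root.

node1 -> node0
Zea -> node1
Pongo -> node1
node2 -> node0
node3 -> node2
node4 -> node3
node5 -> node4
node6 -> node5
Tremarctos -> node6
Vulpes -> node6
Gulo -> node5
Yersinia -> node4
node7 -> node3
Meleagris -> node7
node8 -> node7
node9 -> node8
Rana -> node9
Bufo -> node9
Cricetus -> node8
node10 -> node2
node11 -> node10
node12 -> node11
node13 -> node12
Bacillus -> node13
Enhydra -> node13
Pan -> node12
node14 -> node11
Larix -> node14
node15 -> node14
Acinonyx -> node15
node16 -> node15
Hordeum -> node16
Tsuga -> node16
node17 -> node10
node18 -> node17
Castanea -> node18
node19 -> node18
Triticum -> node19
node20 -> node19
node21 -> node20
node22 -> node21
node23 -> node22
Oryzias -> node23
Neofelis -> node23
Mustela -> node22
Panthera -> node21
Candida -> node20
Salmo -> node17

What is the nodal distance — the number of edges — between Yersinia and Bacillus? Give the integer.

8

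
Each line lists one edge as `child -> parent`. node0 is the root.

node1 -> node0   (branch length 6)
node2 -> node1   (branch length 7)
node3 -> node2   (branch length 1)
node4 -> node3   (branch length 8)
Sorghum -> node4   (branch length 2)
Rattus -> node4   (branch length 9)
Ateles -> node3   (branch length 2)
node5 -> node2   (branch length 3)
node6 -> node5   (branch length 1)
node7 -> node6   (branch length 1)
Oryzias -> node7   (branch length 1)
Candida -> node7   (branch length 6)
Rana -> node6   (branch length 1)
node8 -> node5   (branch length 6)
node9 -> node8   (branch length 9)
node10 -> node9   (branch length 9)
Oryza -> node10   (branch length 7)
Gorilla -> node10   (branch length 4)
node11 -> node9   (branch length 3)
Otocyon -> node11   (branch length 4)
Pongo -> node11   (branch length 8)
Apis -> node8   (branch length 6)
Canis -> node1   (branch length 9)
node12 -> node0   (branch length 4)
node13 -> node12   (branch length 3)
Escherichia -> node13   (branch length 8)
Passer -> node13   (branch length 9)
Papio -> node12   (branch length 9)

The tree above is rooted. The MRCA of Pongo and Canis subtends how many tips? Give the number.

The MRCA of Pongo and Canis is the node subtending ((((Sorghum,Rattus),Ateles),(((Oryzias,Candida),Rana),(((Oryza,Gorilla),(Otocyon,Pongo)),Apis))),Canis).
That clade contains 12 terminal taxa: Apis, Ateles, Candida, Canis, Gorilla, Oryza, Oryzias, Otocyon, Pongo, Rana, Rattus, Sorghum.

12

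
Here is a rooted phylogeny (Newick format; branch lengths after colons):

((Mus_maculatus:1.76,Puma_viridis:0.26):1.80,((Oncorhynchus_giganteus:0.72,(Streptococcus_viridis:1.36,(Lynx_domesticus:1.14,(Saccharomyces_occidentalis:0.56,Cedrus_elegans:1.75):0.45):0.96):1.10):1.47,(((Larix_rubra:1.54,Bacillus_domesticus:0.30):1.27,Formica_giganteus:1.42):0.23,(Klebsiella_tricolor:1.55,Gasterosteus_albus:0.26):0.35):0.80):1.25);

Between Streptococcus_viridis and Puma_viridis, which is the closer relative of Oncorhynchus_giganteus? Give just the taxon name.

The MRCA of Oncorhynchus_giganteus and Streptococcus_viridis subtends (Oncorhynchus_giganteus,(Streptococcus_viridis,(Lynx_domesticus,(Saccharomyces_occidentalis,Cedrus_elegans)))) (5 taxa).
The MRCA of Oncorhynchus_giganteus and Puma_viridis is the root, subtending the entire tree (12 taxa).
The first is nested inside the second, so Oncorhynchus_giganteus shares a more recent common ancestor with Streptococcus_viridis.

Streptococcus_viridis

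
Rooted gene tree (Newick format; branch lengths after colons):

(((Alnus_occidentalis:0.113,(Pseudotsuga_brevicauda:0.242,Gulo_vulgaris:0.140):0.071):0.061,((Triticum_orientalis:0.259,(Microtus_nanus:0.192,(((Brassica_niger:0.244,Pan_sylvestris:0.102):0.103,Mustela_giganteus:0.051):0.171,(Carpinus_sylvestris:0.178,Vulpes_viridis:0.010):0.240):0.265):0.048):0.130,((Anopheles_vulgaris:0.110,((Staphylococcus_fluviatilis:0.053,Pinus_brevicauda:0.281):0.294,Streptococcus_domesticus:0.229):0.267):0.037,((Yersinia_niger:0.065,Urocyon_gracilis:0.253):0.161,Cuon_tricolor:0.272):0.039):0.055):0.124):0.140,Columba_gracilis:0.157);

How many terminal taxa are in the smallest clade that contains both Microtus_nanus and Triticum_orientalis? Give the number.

7

The MRCA of Microtus_nanus and Triticum_orientalis is the node subtending (Triticum_orientalis,(Microtus_nanus,(((Brassica_niger,Pan_sylvestris),Mustela_giganteus),(Carpinus_sylvestris,Vulpes_viridis)))).
That clade contains 7 terminal taxa: Brassica_niger, Carpinus_sylvestris, Microtus_nanus, Mustela_giganteus, Pan_sylvestris, Triticum_orientalis, Vulpes_viridis.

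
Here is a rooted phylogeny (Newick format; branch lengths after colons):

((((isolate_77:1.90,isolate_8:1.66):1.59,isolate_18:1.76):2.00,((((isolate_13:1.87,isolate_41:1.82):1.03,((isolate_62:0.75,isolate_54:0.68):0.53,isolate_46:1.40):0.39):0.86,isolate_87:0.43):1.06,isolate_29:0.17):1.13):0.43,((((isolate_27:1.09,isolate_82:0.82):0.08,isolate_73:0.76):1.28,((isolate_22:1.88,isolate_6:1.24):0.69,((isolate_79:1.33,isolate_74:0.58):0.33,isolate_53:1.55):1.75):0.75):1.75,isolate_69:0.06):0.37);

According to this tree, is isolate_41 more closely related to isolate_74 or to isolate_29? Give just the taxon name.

isolate_29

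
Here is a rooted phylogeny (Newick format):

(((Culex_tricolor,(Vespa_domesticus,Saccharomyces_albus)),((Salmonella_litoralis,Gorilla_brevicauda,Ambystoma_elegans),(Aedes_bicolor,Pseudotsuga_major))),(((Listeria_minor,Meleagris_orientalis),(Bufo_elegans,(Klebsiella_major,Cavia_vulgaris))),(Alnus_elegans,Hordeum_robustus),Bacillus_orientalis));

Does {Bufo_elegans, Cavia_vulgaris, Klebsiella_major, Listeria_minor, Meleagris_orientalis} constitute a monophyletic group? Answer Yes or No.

The most recent common ancestor of these taxa subtends ((Listeria_minor,Meleagris_orientalis),(Bufo_elegans,(Klebsiella_major,Cavia_vulgaris))).
That clade has exactly 5 tips — every listed taxon and nothing else — so the group is monophyletic.

Yes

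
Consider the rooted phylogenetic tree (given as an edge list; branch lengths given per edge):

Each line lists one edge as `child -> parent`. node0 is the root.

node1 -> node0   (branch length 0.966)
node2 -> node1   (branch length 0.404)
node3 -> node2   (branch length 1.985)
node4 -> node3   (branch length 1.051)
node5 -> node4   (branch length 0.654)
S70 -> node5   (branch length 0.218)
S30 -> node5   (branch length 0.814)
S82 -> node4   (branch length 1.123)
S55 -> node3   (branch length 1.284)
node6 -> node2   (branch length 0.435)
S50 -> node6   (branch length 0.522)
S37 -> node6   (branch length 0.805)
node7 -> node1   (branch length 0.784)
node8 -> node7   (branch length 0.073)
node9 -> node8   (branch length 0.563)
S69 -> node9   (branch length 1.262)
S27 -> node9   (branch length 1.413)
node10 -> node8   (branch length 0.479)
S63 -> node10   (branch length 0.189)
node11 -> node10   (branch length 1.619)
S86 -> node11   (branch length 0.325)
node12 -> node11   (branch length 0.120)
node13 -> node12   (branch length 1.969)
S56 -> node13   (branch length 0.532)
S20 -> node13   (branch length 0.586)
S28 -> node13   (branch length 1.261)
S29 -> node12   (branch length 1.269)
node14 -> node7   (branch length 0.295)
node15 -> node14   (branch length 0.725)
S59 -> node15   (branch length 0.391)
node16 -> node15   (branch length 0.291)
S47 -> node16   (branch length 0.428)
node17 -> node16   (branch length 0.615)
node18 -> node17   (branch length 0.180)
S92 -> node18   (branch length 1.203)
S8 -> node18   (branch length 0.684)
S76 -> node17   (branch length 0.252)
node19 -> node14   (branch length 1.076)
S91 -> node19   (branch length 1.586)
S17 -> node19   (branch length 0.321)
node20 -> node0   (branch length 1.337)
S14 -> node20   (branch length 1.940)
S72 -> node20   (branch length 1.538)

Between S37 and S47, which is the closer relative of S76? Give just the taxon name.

S47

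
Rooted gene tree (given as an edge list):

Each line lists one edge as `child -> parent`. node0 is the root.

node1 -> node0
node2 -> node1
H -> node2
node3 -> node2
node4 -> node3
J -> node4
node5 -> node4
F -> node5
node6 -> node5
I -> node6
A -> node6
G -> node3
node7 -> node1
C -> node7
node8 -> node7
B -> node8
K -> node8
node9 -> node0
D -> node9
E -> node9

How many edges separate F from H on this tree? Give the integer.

5

The MRCA of F and H is the node subtending (H,((J,(F,(I,A))),G)).
From F up to that node: 4 branches. From H up to the same node: 1 branch. Total: 4 + 1 = 5.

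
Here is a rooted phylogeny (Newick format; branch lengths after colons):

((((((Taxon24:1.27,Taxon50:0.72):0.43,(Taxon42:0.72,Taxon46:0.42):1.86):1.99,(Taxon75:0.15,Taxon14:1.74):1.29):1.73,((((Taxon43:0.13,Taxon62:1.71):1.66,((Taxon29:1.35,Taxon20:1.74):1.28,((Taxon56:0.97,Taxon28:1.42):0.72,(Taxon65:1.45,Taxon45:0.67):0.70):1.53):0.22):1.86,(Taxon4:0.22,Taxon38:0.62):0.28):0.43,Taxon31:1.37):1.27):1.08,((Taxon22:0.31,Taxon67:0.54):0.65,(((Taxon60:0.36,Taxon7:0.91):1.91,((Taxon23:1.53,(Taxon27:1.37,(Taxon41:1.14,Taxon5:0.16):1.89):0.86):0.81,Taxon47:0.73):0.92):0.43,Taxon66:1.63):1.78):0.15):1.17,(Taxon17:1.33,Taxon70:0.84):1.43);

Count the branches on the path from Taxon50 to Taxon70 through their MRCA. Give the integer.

8

The MRCA of Taxon50 and Taxon70 is the root of the tree.
From Taxon50 up to that node: 6 branches. From Taxon70 up to the same node: 2 branches. Total: 6 + 2 = 8.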